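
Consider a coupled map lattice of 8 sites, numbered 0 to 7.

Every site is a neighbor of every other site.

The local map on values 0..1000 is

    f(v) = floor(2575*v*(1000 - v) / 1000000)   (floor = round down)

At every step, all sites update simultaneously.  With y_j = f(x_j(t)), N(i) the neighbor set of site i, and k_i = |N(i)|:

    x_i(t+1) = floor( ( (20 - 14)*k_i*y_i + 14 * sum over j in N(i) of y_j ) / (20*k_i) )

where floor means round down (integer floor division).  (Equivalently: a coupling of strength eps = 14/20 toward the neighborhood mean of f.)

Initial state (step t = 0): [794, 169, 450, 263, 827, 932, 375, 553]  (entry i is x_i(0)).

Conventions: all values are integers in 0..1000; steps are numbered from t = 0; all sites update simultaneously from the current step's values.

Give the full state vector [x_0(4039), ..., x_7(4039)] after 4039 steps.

Simulating step by step:
t=0: [794, 169, 450, 263, 827, 932, 375, 553]
t=1: [453, 441, 496, 468, 442, 401, 489, 496]
t=2: [637, 636, 638, 637, 636, 633, 638, 638]
t=3: [595, 595, 595, 595, 595, 595, 595, 595]
t=4: [620, 620, 620, 620, 620, 620, 620, 620]
t=5: [606, 606, 606, 606, 606, 606, 606, 606]
t=6: [614, 614, 614, 614, 614, 614, 614, 614]
t=7: [610, 610, 610, 610, 610, 610, 610, 610]
t=8: [612, 612, 612, 612, 612, 612, 612, 612]
t=9: [611, 611, 611, 611, 611, 611, 611, 611]
t=10: [612, 612, 612, 612, 612, 612, 612, 612]

Answer: [611, 611, 611, 611, 611, 611, 611, 611]
Key observation: The state at step 8, [612, 612, 612, 612, 612, 612, 612, 612], reappears at step 10: the system is in a cycle of period 2 from step 8 on.  Therefore the state at step 4039 equals the state at step 8 + ((4039 - 8) mod 2) = 9, which is [611, 611, 611, 611, 611, 611, 611, 611].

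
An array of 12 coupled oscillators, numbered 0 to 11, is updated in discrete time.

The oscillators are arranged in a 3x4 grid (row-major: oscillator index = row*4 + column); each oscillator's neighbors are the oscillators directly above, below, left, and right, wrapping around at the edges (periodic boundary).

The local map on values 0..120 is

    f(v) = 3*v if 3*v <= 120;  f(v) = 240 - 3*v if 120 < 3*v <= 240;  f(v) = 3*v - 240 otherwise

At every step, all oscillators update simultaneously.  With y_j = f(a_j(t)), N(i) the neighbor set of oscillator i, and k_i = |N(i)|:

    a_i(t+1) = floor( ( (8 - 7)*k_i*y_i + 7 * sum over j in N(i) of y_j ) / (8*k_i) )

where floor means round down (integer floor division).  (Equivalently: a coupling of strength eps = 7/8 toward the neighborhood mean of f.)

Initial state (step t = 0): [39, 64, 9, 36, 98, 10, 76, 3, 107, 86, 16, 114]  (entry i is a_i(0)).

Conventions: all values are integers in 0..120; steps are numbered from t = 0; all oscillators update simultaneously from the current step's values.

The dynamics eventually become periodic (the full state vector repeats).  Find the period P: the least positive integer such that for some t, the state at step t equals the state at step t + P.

Answer: 8
Key observation: The state at step 27, [92, 81, 81, 92, 92, 81, 81, 92, 92, 81, 81, 92], reappears at step 35 — and no state repeats earlier — so the cycle the system enters has period 8.

Derivation:
t=0: [39, 64, 9, 36, 98, 10, 76, 3, 107, 86, 16, 114]
t=1: [78, 48, 50, 69, 58, 32, 26, 61, 73, 47, 40, 66]
t=2: [48, 75, 82, 46, 47, 86, 89, 55, 49, 85, 82, 55]
t=3: [79, 31, 33, 67, 74, 36, 26, 75, 73, 30, 27, 69]
t=4: [37, 77, 76, 37, 34, 74, 76, 38, 34, 77, 75, 38]
t=5: [84, 33, 33, 90, 88, 31, 36, 88, 86, 32, 34, 89]
t=6: [38, 78, 86, 39, 35, 83, 83, 44, 37, 80, 84, 41]
t=7: [88, 31, 33, 92, 87, 27, 33, 89, 87, 30, 33, 90]
t=8: [40, 75, 83, 43, 36, 76, 79, 44, 38, 75, 81, 43]
t=9: [91, 36, 30, 90, 90, 32, 29, 86, 91, 33, 30, 87]
t=10: [48, 83, 80, 39, 43, 82, 75, 39, 44, 83, 76, 40]
t=11: [87, 25, 33, 87, 85, 32, 31, 94, 87, 30, 33, 92]
t=12: [31, 76, 75, 45, 41, 71, 85, 41, 38, 74, 81, 44]
t=13: [87, 34, 31, 85, 91, 38, 37, 90, 87, 36, 34, 87]
t=14: [40, 86, 83, 37, 44, 91, 88, 43, 42, 87, 85, 39]
t=15: [91, 42, 37, 91, 96, 41, 39, 92, 94, 42, 39, 91]
t=16: [55, 96, 97, 50, 55, 100, 97, 55, 55, 99, 96, 54]
t=17: [72, 59, 58, 72, 71, 58, 57, 73, 71, 57, 57, 72]
t=18: [33, 57, 57, 32, 33, 58, 57, 34, 34, 57, 58, 33]
t=19: [92, 74, 74, 92, 93, 75, 74, 92, 92, 74, 75, 92]
t=20: [32, 21, 21, 32, 31, 22, 20, 32, 32, 20, 21, 31]
t=21: [88, 70, 69, 88, 89, 68, 70, 86, 86, 70, 68, 88]
t=22: [24, 30, 30, 24, 24, 30, 30, 25, 25, 30, 30, 24]
t=23: [76, 86, 86, 76, 77, 86, 86, 76, 76, 86, 86, 77]
t=24: [12, 16, 16, 12, 12, 16, 16, 12, 12, 16, 16, 12]
t=25: [38, 45, 45, 38, 38, 45, 45, 38, 38, 45, 45, 38]
t=26: [112, 106, 106, 112, 112, 106, 106, 112, 112, 106, 106, 112]
t=27: [92, 81, 81, 92, 92, 81, 81, 92, 92, 81, 81, 92]
t=28: [28, 10, 10, 28, 28, 10, 10, 28, 28, 10, 10, 28]
t=29: [72, 41, 41, 72, 72, 41, 41, 72, 72, 41, 41, 72]
t=30: [44, 96, 96, 44, 44, 96, 96, 44, 44, 96, 96, 44]
t=31: [94, 61, 61, 94, 94, 61, 61, 94, 94, 61, 61, 94]
t=32: [45, 53, 53, 45, 45, 53, 53, 45, 45, 53, 53, 45]
t=33: [99, 86, 86, 99, 99, 86, 86, 99, 99, 86, 86, 99]
t=34: [48, 26, 26, 48, 48, 26, 26, 48, 48, 26, 26, 48]
t=35: [92, 81, 81, 92, 92, 81, 81, 92, 92, 81, 81, 92]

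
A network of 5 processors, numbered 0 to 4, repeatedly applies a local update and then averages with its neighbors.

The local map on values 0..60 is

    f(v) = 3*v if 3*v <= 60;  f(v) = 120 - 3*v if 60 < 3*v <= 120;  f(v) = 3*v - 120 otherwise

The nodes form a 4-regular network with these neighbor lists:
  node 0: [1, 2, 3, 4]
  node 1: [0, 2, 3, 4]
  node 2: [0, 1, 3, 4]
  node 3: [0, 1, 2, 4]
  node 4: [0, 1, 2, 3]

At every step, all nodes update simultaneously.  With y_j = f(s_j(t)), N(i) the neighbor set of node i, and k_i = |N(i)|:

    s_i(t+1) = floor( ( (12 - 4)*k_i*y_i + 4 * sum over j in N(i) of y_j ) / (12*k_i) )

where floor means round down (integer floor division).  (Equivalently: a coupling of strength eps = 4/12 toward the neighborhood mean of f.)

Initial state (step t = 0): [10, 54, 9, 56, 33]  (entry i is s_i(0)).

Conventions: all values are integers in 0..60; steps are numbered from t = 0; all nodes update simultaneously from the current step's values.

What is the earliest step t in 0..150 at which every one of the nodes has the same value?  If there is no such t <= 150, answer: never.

Answer: never
Key observation: The state at step 32 reappears at step 36 — the system is in a cycle of period 4 from step 32 on.  No step 0..36 is synchronized, and the cycle repeats forever, so no step up to 150 (or ever) has all nodes equal.

Derivation:
t=0: [10, 54, 9, 56, 33]  (not all equal)
t=1: [31, 38, 29, 42, 26]  (not all equal)
t=2: [25, 13, 28, 13, 34]  (not all equal)
t=3: [41, 37, 35, 37, 25]  (not all equal)
t=4: [8, 12, 15, 12, 33]  (not all equal)
t=5: [27, 34, 39, 34, 25]  (not all equal)
t=6: [33, 20, 12, 20, 36]  (not all equal)
t=7: [28, 50, 36, 50, 22]  (not all equal)
t=8: [34, 31, 20, 31, 45]  (not all equal)
t=9: [22, 28, 47, 28, 21]  (not all equal)
t=10: [48, 38, 29, 38, 50]  (not all equal)
t=11: [22, 11, 27, 11, 25]  (not all equal)
t=12: [48, 36, 39, 36, 43]  (not all equal)
t=13: [19, 12, 6, 12, 10]  (not all equal)
t=14: [48, 35, 25, 35, 32]  (not all equal)
t=15: [24, 19, 36, 19, 24]  (not all equal)
t=16: [46, 51, 25, 51, 46]  (not all equal)
t=17: [22, 31, 38, 31, 22]  (not all equal)
t=18: [45, 29, 17, 29, 45]  (not all equal)
t=19: [21, 31, 42, 31, 21]  (not all equal)
t=20: [47, 30, 18, 30, 47]  (not all equal)
t=21: [25, 30, 44, 30, 25]  (not all equal)
t=22: [39, 31, 20, 31, 39]  (not all equal)
t=23: [11, 25, 45, 25, 11]  (not all equal)
t=24: [33, 40, 23, 40, 33]  (not all equal)
t=25: [20, 7, 37, 7, 20]  (not all equal)
t=26: [49, 26, 19, 26, 49]  (not all equal)
t=27: [32, 40, 49, 40, 32]  (not all equal)
t=28: [20, 6, 22, 6, 20]  (not all equal)
t=29: [52, 28, 49, 28, 52]  (not all equal)
t=30: [35, 35, 30, 35, 35]  (not all equal)
t=31: [16, 16, 25, 16, 16]  (not all equal)
t=32: [47, 47, 46, 47, 47]  (not all equal)
t=33: [20, 20, 19, 20, 20]  (not all equal)
t=34: [59, 59, 58, 59, 59]  (not all equal)
t=35: [56, 56, 55, 56, 56]  (not all equal)
t=36: [47, 47, 46, 47, 47]  (not all equal)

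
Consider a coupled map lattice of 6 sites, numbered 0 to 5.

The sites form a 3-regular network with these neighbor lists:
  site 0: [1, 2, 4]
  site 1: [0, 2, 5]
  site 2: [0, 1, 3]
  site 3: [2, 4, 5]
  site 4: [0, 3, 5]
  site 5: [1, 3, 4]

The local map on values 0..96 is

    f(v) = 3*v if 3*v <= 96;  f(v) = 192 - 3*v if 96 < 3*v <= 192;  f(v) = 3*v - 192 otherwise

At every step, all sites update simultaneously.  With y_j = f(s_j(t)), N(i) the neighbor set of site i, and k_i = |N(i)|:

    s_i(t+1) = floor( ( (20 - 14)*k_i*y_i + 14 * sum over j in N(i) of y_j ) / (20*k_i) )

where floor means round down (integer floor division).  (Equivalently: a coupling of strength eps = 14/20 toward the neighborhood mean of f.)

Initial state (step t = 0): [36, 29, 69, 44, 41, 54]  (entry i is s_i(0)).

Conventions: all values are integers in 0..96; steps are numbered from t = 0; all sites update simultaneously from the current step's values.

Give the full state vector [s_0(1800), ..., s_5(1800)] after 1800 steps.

Answer: [55, 55, 55, 67, 67, 67]
Key observation: The state at step 21, [13, 13, 13, 22, 22, 22], reappears at step 29: the system is in a cycle of period 8 from step 21 on.  Therefore the state at step 1800 equals the state at step 21 + ((1800 - 21) mod 8) = 24, which is [55, 55, 55, 67, 67, 67].

Derivation:
t=0: [36, 29, 69, 44, 41, 54]
t=1: [65, 56, 58, 44, 61, 59]
t=2: [12, 15, 25, 27, 20, 26]
t=3: [52, 57, 60, 74, 63, 66]
t=4: [19, 18, 23, 13, 17, 14]
t=5: [57, 55, 55, 49, 47, 46]
t=6: [30, 31, 29, 44, 43, 44]
t=7: [83, 83, 82, 67, 67, 68]
t=8: [45, 45, 44, 20, 20, 21]
t=9: [58, 59, 58, 60, 60, 60]
t=10: [15, 15, 15, 13, 13, 12]
t=11: [43, 42, 43, 39, 39, 39]
t=12: [66, 66, 66, 72, 72, 72]
t=13: [10, 10, 10, 19, 19, 19]
t=14: [36, 36, 36, 50, 50, 50]
t=15: [74, 74, 74, 51, 51, 51]
t=16: [32, 32, 32, 36, 36, 36]
t=17: [93, 93, 93, 86, 86, 86]
t=18: [82, 82, 82, 70, 70, 70]
t=19: [45, 45, 45, 26, 26, 26]
t=20: [61, 61, 61, 73, 73, 73]
t=21: [13, 13, 13, 22, 22, 22]
t=22: [45, 45, 45, 59, 59, 59]
t=23: [47, 47, 47, 24, 24, 24]
t=24: [55, 55, 55, 67, 67, 67]
t=25: [22, 22, 22, 13, 13, 13]
t=26: [59, 59, 59, 45, 45, 45]
t=27: [24, 24, 24, 47, 47, 47]
t=28: [67, 67, 67, 55, 55, 55]
t=29: [13, 13, 13, 22, 22, 22]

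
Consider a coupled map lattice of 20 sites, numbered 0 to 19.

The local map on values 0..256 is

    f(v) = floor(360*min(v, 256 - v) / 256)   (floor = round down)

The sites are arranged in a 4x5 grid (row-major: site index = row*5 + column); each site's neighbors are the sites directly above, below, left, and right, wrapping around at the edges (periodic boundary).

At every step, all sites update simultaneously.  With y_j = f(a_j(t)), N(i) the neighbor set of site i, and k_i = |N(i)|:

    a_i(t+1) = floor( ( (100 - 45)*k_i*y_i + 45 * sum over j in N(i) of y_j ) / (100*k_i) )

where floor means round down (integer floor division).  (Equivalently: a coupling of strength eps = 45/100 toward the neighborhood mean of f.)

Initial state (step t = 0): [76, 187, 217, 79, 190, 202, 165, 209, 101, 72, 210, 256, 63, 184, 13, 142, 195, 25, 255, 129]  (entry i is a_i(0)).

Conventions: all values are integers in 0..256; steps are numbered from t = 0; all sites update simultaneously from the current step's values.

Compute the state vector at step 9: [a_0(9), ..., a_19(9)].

Answer: [169, 166, 155, 161, 170, 167, 165, 156, 165, 169, 144, 132, 125, 136, 147, 145, 134, 124, 132, 146]

Derivation:
t=0: [76, 187, 217, 79, 190, 202, 165, 209, 101, 72, 210, 256, 63, 184, 13, 142, 195, 25, 255, 129]
t=1: [106, 95, 64, 93, 106, 86, 96, 82, 120, 92, 63, 40, 71, 83, 59, 136, 79, 44, 48, 128]
t=2: [146, 127, 98, 124, 148, 122, 121, 118, 147, 129, 96, 79, 93, 110, 102, 151, 108, 74, 91, 151]
t=3: [157, 166, 145, 159, 156, 165, 163, 157, 159, 167, 138, 126, 131, 146, 147, 146, 143, 118, 134, 144]
t=4: [137, 134, 149, 142, 139, 132, 135, 143, 137, 131, 159, 168, 167, 156, 151, 154, 156, 165, 162, 155]
t=5: [165, 164, 151, 156, 162, 168, 163, 155, 163, 169, 140, 131, 130, 141, 147, 144, 140, 131, 136, 144]
t=6: [130, 134, 146, 141, 134, 128, 135, 143, 135, 127, 158, 167, 170, 159, 151, 154, 161, 169, 163, 154]
t=7: [172, 165, 153, 158, 168, 173, 164, 155, 164, 173, 142, 131, 126, 138, 147, 145, 136, 127, 134, 145]
t=8: [123, 132, 144, 139, 126, 122, 133, 143, 133, 122, 155, 167, 171, 161, 151, 153, 163, 172, 165, 153]
t=9: [169, 166, 155, 161, 170, 167, 165, 156, 165, 169, 144, 132, 125, 136, 147, 145, 134, 124, 132, 146]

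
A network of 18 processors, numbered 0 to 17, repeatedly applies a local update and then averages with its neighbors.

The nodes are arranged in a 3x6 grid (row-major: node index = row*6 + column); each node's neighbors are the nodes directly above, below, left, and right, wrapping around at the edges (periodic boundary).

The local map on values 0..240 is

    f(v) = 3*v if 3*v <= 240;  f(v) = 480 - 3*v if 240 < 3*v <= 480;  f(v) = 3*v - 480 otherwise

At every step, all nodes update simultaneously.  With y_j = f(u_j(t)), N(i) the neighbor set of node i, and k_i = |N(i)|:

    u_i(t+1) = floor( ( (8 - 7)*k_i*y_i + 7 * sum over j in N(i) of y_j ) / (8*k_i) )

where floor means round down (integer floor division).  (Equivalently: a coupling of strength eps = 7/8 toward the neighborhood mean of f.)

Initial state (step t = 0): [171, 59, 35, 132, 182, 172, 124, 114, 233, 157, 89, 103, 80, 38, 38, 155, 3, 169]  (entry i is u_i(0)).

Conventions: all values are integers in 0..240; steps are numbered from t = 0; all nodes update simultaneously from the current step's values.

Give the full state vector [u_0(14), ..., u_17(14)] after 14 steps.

Simulating step by step:
t=0: [171, 59, 35, 132, 182, 172, 124, 114, 233, 157, 89, 103, 80, 38, 38, 155, 3, 169]
t=1: [126, 107, 143, 53, 83, 69, 140, 152, 107, 117, 82, 105, 91, 160, 113, 49, 71, 103]
t=2: [151, 58, 141, 141, 206, 172, 116, 85, 95, 169, 190, 167, 98, 116, 95, 158, 197, 194]
t=3: [118, 118, 142, 57, 81, 67, 116, 166, 134, 79, 76, 81, 109, 187, 109, 86, 87, 90]
t=4: [149, 76, 122, 185, 208, 202, 133, 93, 110, 182, 231, 198, 139, 108, 114, 198, 223, 203]
t=5: [113, 138, 143, 105, 149, 107, 100, 159, 132, 129, 138, 134, 95, 157, 134, 116, 154, 123]
t=6: [148, 52, 92, 88, 93, 99, 113, 74, 59, 109, 56, 122, 120, 75, 70, 93, 77, 112]
t=7: [135, 169, 191, 193, 199, 131, 125, 180, 194, 185, 173, 153, 134, 183, 202, 202, 185, 159]
t=8: [74, 68, 89, 102, 80, 58, 64, 73, 90, 89, 67, 53, 64, 72, 101, 97, 71, 57]
t=9: [194, 215, 193, 208, 196, 195, 197, 207, 206, 195, 205, 181, 199, 200, 203, 193, 201, 182]
t=10: [121, 121, 138, 107, 124, 87, 106, 134, 120, 126, 104, 99, 101, 135, 115, 121, 104, 97]
t=11: [162, 88, 124, 105, 169, 157, 141, 113, 98, 136, 143, 184, 140, 120, 99, 138, 148, 187]
t=12: [75, 109, 177, 80, 60, 41, 68, 144, 133, 111, 51, 52, 65, 146, 127, 108, 53, 48]
t=13: [175, 99, 131, 146, 170, 169, 162, 111, 85, 156, 159, 156, 158, 113, 84, 160, 158, 156]
t=14: [54, 114, 159, 33, 20, 25, 46, 139, 131, 60, 13, 12, 45, 141, 127, 63, 10, 12]

Answer: [54, 114, 159, 33, 20, 25, 46, 139, 131, 60, 13, 12, 45, 141, 127, 63, 10, 12]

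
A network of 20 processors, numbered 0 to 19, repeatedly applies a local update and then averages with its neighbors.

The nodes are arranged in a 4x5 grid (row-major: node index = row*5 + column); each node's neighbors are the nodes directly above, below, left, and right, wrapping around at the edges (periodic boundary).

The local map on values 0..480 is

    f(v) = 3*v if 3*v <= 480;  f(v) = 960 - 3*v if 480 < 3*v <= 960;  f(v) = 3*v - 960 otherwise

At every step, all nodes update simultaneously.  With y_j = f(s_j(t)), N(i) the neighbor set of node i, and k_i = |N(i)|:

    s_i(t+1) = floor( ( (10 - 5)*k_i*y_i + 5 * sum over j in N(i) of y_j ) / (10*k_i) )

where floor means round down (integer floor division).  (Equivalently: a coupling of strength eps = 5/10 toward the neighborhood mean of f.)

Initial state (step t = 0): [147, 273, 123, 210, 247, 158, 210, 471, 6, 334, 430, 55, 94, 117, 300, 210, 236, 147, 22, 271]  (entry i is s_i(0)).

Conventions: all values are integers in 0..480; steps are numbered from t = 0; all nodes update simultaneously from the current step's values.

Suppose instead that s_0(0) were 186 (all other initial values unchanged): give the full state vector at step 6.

Simulating step by step:
t=0: [186, 273, 123, 210, 247, 158, 210, 471, 6, 334, 430, 55, 94, 117, 300, 210, 236, 147, 22, 271]
t=1: [346, 239, 355, 249, 224, 375, 319, 351, 156, 117, 293, 231, 317, 228, 138, 306, 260, 341, 191, 157]
t=2: [131, 167, 129, 262, 283, 146, 97, 119, 350, 342, 151, 167, 91, 297, 354, 122, 166, 116, 321, 376]
t=3: [368, 421, 360, 160, 155, 369, 359, 308, 128, 125, 397, 414, 290, 93, 145, 367, 435, 314, 96, 156]
t=4: [204, 242, 164, 397, 415, 181, 154, 106, 338, 366, 241, 238, 121, 289, 386, 219, 265, 114, 299, 400]
t=5: [328, 297, 374, 224, 262, 356, 382, 327, 124, 188, 264, 276, 306, 131, 187, 275, 223, 303, 144, 226]
t=6: [72, 117, 134, 286, 210, 150, 134, 105, 323, 329, 180, 151, 95, 352, 354, 163, 193, 141, 342, 283]

Answer: [72, 117, 134, 286, 210, 150, 134, 105, 323, 329, 180, 151, 95, 352, 354, 163, 193, 141, 342, 283]
Key observation: This trace re-runs the system from the modified initial state.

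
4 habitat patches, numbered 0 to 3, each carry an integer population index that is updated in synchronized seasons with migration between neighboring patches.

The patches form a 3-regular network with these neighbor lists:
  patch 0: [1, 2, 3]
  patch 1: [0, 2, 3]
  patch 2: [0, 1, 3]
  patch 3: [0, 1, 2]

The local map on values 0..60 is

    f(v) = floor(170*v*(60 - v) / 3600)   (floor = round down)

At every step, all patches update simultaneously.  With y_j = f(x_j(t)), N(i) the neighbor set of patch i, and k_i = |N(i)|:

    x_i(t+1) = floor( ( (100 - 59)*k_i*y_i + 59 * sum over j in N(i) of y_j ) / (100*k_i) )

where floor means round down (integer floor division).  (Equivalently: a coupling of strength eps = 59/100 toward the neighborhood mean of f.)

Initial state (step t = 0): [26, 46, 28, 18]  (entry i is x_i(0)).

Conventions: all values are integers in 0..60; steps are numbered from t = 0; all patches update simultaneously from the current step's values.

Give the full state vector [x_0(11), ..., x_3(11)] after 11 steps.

Answer: [37, 37, 37, 37]

Derivation:
t=0: [26, 46, 28, 18]
t=1: [37, 35, 38, 36]
t=2: [40, 40, 39, 40]
t=3: [37, 37, 37, 37]
t=4: [40, 40, 40, 40]
t=5: [37, 37, 37, 37]
t=6: [40, 40, 40, 40]
t=7: [37, 37, 37, 37]
t=8: [40, 40, 40, 40]
t=9: [37, 37, 37, 37]
t=10: [40, 40, 40, 40]
t=11: [37, 37, 37, 37]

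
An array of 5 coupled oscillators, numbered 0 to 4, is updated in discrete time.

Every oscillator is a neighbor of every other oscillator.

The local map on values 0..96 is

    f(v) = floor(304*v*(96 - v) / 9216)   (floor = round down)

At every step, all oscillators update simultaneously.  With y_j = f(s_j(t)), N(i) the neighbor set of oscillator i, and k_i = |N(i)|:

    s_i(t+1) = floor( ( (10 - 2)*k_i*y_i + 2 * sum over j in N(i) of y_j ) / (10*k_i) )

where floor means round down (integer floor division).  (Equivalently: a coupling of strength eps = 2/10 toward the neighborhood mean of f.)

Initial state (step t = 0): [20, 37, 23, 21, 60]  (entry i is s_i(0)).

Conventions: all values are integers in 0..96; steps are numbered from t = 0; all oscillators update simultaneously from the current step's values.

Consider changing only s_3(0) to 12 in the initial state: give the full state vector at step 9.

Answer: [57, 59, 57, 58, 59]
Key observation: This trace re-runs the system from the modified initial state.

Derivation:
t=0: [20, 37, 23, 12, 60]
t=1: [51, 68, 55, 38, 67]
t=2: [73, 63, 72, 71, 65]
t=3: [56, 66, 57, 58, 64]
t=4: [72, 66, 72, 71, 67]
t=5: [57, 63, 57, 58, 63]
t=6: [72, 68, 72, 71, 68]
t=7: [57, 61, 57, 58, 61]
t=8: [72, 70, 72, 71, 70]
t=9: [57, 59, 57, 58, 59]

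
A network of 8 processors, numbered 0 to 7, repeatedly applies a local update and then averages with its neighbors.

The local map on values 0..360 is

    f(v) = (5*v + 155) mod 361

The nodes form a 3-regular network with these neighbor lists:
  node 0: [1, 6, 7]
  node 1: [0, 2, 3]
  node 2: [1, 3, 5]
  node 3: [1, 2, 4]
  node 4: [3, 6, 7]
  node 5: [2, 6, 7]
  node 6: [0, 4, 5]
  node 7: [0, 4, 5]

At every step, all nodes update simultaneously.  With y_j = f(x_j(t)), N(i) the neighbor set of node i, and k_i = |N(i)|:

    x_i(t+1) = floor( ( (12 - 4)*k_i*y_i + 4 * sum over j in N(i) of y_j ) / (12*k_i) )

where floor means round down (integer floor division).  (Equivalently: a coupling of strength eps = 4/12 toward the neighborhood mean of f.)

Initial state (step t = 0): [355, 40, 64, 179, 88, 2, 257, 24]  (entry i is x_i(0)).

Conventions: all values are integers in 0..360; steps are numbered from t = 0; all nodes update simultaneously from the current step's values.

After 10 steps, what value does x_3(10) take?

Answer: x_3(10) = 142

Derivation:
t=0: [355, 40, 64, 179, 88, 2, 257, 24]
t=1: [193, 299, 170, 296, 262, 192, 296, 241]
t=2: [99, 194, 236, 184, 87, 104, 137, 194]
t=3: [215, 127, 246, 293, 209, 255, 171, 120]
t=4: [141, 114, 267, 171, 133, 300, 259, 89]
t=5: [119, 54, 86, 208, 124, 173, 53, 209]
t=6: [45, 83, 202, 112, 67, 243, 81, 120]
t=7: [61, 189, 149, 282, 151, 226, 181, 70]
t=8: [121, 55, 156, 123, 192, 208, 279, 150]
t=9: [65, 79, 167, 66, 58, 130, 90, 142]
t=10: [143, 182, 222, 142, 112, 128, 194, 127]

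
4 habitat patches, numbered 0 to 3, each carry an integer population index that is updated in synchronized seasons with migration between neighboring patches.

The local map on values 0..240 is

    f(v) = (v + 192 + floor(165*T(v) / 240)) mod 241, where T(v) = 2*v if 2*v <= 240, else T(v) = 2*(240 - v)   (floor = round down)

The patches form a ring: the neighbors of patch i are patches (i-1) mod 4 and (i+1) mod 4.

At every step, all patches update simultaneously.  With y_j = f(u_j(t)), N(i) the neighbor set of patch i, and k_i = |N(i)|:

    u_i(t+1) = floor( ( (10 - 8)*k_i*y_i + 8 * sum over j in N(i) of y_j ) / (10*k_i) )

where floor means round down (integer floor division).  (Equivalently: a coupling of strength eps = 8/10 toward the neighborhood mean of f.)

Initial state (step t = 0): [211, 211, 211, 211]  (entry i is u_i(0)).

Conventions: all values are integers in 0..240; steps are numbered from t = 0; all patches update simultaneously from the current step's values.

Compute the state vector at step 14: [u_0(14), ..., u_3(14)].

Answer: [204, 204, 204, 204]

Derivation:
t=0: [211, 211, 211, 211]
t=1: [201, 201, 201, 201]
t=2: [205, 205, 205, 205]
t=3: [204, 204, 204, 204]
t=4: [204, 204, 204, 204]
t=5: [204, 204, 204, 204]
t=6: [204, 204, 204, 204]
t=7: [204, 204, 204, 204]
t=8: [204, 204, 204, 204]
t=9: [204, 204, 204, 204]
t=10: [204, 204, 204, 204]
t=11: [204, 204, 204, 204]
t=12: [204, 204, 204, 204]
t=13: [204, 204, 204, 204]
t=14: [204, 204, 204, 204]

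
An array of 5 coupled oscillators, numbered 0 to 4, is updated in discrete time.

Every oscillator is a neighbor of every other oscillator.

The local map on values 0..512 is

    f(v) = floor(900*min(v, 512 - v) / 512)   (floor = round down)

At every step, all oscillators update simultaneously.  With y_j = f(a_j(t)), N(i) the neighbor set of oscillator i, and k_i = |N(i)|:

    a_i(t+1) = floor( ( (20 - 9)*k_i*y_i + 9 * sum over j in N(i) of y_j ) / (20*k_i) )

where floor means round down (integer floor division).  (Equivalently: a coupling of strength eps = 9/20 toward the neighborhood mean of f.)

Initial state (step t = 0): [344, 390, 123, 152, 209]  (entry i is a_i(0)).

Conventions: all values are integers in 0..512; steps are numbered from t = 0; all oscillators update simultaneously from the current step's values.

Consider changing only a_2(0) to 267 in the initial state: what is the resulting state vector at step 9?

Simulating step by step:
t=0: [344, 390, 267, 152, 209]
t=1: [306, 270, 365, 293, 337]
t=2: [353, 381, 308, 363, 329]
t=3: [285, 263, 319, 277, 303]
t=4: [394, 411, 368, 400, 380]
t=5: [210, 197, 230, 205, 221]
t=6: [371, 361, 386, 367, 379]
t=7: [245, 253, 233, 248, 239]
t=8: [428, 434, 419, 430, 424]
t=9: [148, 143, 155, 146, 151]

Answer: [148, 143, 155, 146, 151]
Key observation: This trace re-runs the system from the modified initial state.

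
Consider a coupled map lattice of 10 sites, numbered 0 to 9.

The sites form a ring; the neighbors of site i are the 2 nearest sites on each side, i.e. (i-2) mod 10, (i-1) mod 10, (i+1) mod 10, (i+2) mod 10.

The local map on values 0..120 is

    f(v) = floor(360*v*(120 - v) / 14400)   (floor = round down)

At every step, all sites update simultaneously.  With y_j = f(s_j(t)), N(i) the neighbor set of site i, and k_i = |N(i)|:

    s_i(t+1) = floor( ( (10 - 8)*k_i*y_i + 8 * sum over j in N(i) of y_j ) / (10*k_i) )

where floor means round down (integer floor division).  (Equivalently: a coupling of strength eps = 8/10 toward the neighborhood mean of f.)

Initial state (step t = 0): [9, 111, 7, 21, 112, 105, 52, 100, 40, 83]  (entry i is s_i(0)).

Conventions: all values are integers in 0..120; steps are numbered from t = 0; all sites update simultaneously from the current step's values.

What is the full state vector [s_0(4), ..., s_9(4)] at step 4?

Simulating step by step:
t=0: [9, 111, 7, 21, 112, 105, 52, 100, 40, 83]
t=1: [44, 38, 28, 31, 43, 50, 55, 66, 63, 50]
t=2: [80, 75, 74, 75, 78, 83, 87, 88, 87, 85]
t=3: [78, 81, 82, 82, 79, 76, 73, 72, 73, 75]
t=4: [81, 79, 78, 79, 80, 82, 83, 84, 84, 82]

Answer: [81, 79, 78, 79, 80, 82, 83, 84, 84, 82]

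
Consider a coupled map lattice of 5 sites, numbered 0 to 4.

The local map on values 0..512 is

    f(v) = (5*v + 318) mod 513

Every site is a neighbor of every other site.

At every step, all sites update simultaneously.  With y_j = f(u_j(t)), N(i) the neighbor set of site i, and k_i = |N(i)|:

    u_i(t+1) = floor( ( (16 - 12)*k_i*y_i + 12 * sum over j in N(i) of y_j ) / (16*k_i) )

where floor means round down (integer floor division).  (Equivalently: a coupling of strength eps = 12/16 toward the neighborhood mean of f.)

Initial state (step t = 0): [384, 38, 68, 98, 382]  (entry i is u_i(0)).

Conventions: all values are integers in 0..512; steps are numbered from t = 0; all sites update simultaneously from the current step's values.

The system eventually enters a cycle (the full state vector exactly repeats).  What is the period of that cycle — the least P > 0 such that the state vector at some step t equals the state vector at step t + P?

Answer: 18
Key observation: The state at step 4, [474, 475, 474, 475, 474], reappears at step 22 — and no state repeats earlier — so the cycle the system enters has period 18.

Derivation:
t=0: [384, 38, 68, 98, 382]
t=1: [257, 277, 254, 264, 256]
t=2: [85, 91, 84, 87, 85]
t=3: [236, 238, 236, 237, 236]
t=4: [474, 475, 474, 475, 474]
t=5: [124, 125, 124, 125, 124]
t=6: [426, 427, 426, 427, 426]
t=7: [397, 398, 397, 398, 397]
t=8: [252, 253, 252, 253, 252]
t=9: [40, 41, 40, 41, 40]
t=10: [6, 7, 6, 7, 6]
t=11: [349, 350, 349, 350, 349]
t=12: [12, 13, 12, 13, 12]
t=13: [379, 380, 379, 380, 379]
t=14: [162, 163, 162, 163, 162]
t=15: [103, 104, 103, 104, 103]
t=16: [321, 322, 321, 322, 321]
t=17: [385, 386, 385, 386, 385]
t=18: [192, 193, 192, 193, 192]
t=19: [253, 254, 253, 254, 253]
t=20: [45, 46, 45, 46, 45]
t=21: [31, 32, 31, 32, 31]
t=22: [474, 475, 474, 475, 474]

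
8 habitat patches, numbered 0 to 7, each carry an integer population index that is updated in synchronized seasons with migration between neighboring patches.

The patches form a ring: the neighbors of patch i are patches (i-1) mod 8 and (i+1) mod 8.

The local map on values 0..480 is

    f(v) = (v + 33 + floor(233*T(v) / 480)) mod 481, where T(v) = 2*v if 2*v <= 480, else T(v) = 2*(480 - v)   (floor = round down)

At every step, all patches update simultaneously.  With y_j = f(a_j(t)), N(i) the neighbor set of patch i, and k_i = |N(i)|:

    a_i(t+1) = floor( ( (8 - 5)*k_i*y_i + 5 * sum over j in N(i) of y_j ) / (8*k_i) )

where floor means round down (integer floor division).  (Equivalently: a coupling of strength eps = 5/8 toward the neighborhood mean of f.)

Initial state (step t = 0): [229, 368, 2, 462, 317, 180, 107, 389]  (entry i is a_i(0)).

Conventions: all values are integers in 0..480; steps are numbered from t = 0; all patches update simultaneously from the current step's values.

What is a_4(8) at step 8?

Answer: a_4(8) = 234

Derivation:
t=0: [229, 368, 2, 462, 317, 180, 107, 389]
t=1: [18, 22, 31, 31, 140, 229, 221, 87]
t=2: [113, 79, 88, 160, 145, 243, 240, 244]
t=3: [162, 214, 244, 294, 235, 116, 25, 96]
t=4: [343, 288, 159, 22, 95, 128, 181, 218]
t=5: [163, 126, 161, 205, 195, 297, 379, 303]
t=6: [228, 325, 355, 403, 301, 149, 27, 129]
t=7: [98, 19, 28, 27, 120, 157, 223, 134]
t=8: [199, 124, 81, 143, 234, 359, 376, 329]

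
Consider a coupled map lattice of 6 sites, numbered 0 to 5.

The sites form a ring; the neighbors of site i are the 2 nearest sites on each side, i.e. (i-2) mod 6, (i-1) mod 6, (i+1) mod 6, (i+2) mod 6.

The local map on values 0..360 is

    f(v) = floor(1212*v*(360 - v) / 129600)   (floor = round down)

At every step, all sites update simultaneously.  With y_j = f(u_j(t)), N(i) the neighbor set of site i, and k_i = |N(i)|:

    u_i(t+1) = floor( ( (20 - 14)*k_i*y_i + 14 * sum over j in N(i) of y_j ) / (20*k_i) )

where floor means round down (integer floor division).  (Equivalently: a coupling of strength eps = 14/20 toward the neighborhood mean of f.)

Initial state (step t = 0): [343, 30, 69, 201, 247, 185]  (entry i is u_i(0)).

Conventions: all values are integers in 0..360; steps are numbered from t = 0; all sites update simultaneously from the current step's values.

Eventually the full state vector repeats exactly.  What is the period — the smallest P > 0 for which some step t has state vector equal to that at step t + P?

Simulating step by step:
t=0: [343, 30, 69, 201, 247, 185]
t=1: [163, 174, 179, 236, 225, 213]
t=2: [296, 294, 293, 288, 289, 290]
t=3: [183, 184, 184, 188, 187, 186]
t=4: [302, 302, 302, 302, 302, 302]
t=5: [163, 163, 163, 163, 163, 163]
t=6: [300, 300, 300, 300, 300, 300]
t=7: [168, 168, 168, 168, 168, 168]
t=8: [301, 301, 301, 301, 301, 301]
t=9: [166, 166, 166, 166, 166, 166]
t=10: [301, 301, 301, 301, 301, 301]

Answer: 2
Key observation: The state at step 8, [301, 301, 301, 301, 301, 301], reappears at step 10 — and no state repeats earlier — so the cycle the system enters has period 2.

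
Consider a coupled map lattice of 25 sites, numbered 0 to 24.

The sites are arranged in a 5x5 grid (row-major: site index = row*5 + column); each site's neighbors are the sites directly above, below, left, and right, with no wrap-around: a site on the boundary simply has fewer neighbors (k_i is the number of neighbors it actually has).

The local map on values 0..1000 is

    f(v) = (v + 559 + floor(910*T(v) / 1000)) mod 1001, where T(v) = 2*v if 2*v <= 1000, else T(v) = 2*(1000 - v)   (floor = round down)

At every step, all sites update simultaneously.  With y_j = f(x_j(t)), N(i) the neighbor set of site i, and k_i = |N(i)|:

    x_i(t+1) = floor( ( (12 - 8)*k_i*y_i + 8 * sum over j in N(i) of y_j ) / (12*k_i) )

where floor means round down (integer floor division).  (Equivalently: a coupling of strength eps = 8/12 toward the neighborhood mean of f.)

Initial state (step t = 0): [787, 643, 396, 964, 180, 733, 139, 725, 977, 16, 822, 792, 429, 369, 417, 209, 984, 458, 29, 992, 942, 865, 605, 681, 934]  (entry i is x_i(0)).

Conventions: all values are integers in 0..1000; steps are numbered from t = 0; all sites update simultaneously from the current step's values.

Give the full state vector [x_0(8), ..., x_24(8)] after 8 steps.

Answer: [762, 764, 769, 776, 780, 764, 766, 770, 776, 780, 769, 770, 772, 776, 779, 773, 773, 772, 774, 777, 775, 774, 772, 773, 775]

Derivation:
t=0: [787, 643, 396, 964, 180, 733, 139, 725, 977, 16, 822, 792, 429, 369, 417, 209, 984, 458, 29, 992, 942, 865, 605, 681, 934]
t=1: [786, 806, 718, 487, 418, 788, 839, 755, 620, 506, 601, 741, 748, 652, 636, 466, 589, 759, 685, 629, 473, 679, 812, 747, 665]
t=2: [727, 730, 797, 842, 876, 756, 726, 771, 872, 867, 822, 795, 775, 831, 878, 884, 834, 782, 809, 843, 861, 828, 757, 779, 819]
t=3: [772, 767, 732, 683, 671, 756, 762, 733, 686, 662, 709, 728, 731, 694, 674, 677, 700, 729, 714, 690, 674, 704, 735, 730, 710]
t=4: [750, 755, 779, 809, 826, 762, 761, 779, 811, 826, 790, 782, 783, 804, 820, 812, 798, 784, 793, 806, 815, 800, 782, 784, 795]
t=5: [758, 753, 737, 716, 704, 750, 748, 736, 715, 703, 732, 735, 733, 719, 709, 717, 725, 731, 726, 718, 714, 722, 732, 731, 726]
t=6: [759, 762, 774, 788, 797, 764, 766, 775, 789, 797, 776, 775, 777, 786, 793, 786, 782, 779, 782, 787, 789, 784, 779, 779, 783]
t=7: [753, 750, 742, 732, 726, 749, 747, 741, 732, 726, 741, 741, 739, 733, 728, 735, 736, 738, 735, 732, 733, 735, 738, 737, 735]
t=8: [762, 764, 769, 776, 780, 764, 766, 770, 776, 780, 769, 770, 772, 776, 779, 773, 773, 772, 774, 777, 775, 774, 772, 773, 775]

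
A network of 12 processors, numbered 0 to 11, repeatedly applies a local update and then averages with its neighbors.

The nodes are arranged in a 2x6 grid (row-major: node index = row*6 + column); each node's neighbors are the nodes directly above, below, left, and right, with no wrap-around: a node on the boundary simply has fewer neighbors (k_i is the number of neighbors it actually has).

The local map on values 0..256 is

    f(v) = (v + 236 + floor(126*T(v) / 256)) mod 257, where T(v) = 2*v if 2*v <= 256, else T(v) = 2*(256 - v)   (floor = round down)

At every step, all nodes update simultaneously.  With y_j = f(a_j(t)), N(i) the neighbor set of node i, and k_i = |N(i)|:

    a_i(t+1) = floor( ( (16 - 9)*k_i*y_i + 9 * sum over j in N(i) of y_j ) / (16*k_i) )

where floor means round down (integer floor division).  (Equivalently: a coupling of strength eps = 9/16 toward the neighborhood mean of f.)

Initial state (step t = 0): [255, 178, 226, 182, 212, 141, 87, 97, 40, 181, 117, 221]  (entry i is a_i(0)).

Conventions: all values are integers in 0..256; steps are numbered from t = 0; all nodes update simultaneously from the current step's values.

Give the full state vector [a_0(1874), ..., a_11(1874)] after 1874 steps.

Simulating step by step:
t=0: [255, 178, 226, 182, 212, 141, 87, 97, 40, 181, 117, 221]
t=1: [210, 221, 200, 233, 229, 233, 179, 157, 145, 196, 223, 227]
t=2: [233, 233, 233, 234, 234, 234, 233, 233, 233, 233, 234, 234]
t=3: [234, 234, 234, 234, 234, 234, 234, 234, 234, 234, 234, 234]
t=4: [234, 234, 234, 234, 234, 234, 234, 234, 234, 234, 234, 234]

Answer: [234, 234, 234, 234, 234, 234, 234, 234, 234, 234, 234, 234]
Key observation: The state at step 3, [234, 234, 234, 234, 234, 234, 234, 234, 234, 234, 234, 234], reappears at step 4: the system is in a cycle of period 1 from step 3 on.  Therefore the state at step 1874 equals the state at step 3 + ((1874 - 3) mod 1) = 3, which is [234, 234, 234, 234, 234, 234, 234, 234, 234, 234, 234, 234].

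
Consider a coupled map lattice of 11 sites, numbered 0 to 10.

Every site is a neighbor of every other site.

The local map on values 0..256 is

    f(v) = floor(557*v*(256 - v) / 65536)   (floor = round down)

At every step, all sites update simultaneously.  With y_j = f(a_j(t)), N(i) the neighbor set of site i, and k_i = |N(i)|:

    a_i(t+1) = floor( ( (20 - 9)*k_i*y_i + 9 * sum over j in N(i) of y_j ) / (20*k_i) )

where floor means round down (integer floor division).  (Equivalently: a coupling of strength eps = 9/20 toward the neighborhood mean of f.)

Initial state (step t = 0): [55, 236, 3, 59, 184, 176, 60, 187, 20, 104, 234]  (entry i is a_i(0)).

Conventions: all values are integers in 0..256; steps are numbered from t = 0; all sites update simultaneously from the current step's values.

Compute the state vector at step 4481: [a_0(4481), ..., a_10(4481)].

Simulating step by step:
t=0: [55, 236, 3, 59, 184, 176, 60, 187, 20, 104, 234]
t=1: [87, 60, 43, 89, 96, 100, 90, 95, 60, 107, 61]
t=2: [120, 107, 96, 121, 123, 124, 121, 122, 107, 125, 108]
t=3: [137, 135, 133, 137, 137, 137, 137, 137, 135, 137, 135]
t=4: [138, 138, 138, 138, 138, 138, 138, 138, 138, 138, 138]
t=5: [138, 138, 138, 138, 138, 138, 138, 138, 138, 138, 138]

Answer: [138, 138, 138, 138, 138, 138, 138, 138, 138, 138, 138]
Key observation: The state at step 4, [138, 138, 138, 138, 138, 138, 138, 138, 138, 138, 138], reappears at step 5: the system is in a cycle of period 1 from step 4 on.  Therefore the state at step 4481 equals the state at step 4 + ((4481 - 4) mod 1) = 4, which is [138, 138, 138, 138, 138, 138, 138, 138, 138, 138, 138].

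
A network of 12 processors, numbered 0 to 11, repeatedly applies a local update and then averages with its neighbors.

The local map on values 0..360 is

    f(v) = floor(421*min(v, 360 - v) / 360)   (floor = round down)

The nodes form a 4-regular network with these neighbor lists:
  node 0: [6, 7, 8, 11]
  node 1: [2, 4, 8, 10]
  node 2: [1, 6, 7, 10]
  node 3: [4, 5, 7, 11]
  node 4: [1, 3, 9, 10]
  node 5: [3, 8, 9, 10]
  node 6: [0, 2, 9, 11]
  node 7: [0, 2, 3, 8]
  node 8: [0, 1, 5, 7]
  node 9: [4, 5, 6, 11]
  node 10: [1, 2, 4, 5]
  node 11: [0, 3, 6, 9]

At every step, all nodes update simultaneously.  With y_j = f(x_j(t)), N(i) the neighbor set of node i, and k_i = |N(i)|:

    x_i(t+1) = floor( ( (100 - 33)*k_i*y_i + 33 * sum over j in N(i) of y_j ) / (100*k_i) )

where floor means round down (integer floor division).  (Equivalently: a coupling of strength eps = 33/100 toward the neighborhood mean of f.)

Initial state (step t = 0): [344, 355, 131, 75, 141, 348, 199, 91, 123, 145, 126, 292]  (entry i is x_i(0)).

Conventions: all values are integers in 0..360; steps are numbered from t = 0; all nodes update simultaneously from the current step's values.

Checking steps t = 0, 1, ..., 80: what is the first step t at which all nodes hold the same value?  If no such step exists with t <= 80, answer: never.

Answer: never
Key observation: The state at step 20 reappears at step 24 — the system is in a cycle of period 4 from step 20 on.  No step 0..24 is synchronized, and the cycle repeats forever, so no step up to 80 (or ever) has all nodes equal.

Derivation:
t=0: [344, 355, 131, 75, 141, 348, 199, 91, 123, 145, 126, 292]  (not all equal)
t=1: [54, 53, 139, 88, 143, 54, 160, 104, 107, 149, 126, 91]  (not all equal)
t=2: [86, 90, 151, 106, 151, 87, 166, 118, 109, 159, 135, 114]  (not all equal)
t=3: [115, 122, 166, 127, 164, 116, 178, 135, 121, 173, 151, 138]  (not all equal)
t=4: [144, 153, 186, 152, 183, 145, 196, 156, 141, 192, 172, 164]  (not all equal)
t=5: [172, 183, 198, 180, 200, 174, 190, 180, 167, 193, 197, 188]  (not all equal)
t=6: [201, 200, 192, 206, 191, 201, 197, 206, 198, 195, 192, 201]  (not all equal)
t=7: [185, 189, 193, 182, 194, 186, 189, 182, 187, 191, 194, 185]  (not all equal)
t=8: [203, 198, 196, 206, 195, 202, 199, 206, 202, 197, 195, 203]  (not all equal)
t=9: [183, 189, 189, 181, 190, 184, 187, 181, 184, 188, 191, 183]  (not all equal)
t=10: [205, 199, 199, 207, 199, 204, 202, 207, 204, 201, 198, 205]  (not all equal)
t=11: [181, 187, 186, 179, 187, 182, 183, 179, 182, 184, 188, 181]  (not all equal)
t=12: [208, 202, 203, 208, 202, 207, 206, 208, 207, 205, 201, 208]  (not all equal)
t=13: [177, 183, 182, 177, 183, 178, 179, 177, 178, 180, 184, 177]  (not all equal)
t=14: [206, 206, 207, 206, 206, 207, 208, 206, 207, 209, 205, 206]  (not all equal)
t=15: [179, 179, 178, 179, 179, 178, 177, 179, 178, 176, 180, 179]  (not all equal)
t=16: [208, 208, 208, 208, 208, 208, 206, 208, 208, 205, 209, 208]  (not all equal)
t=17: [177, 176, 177, 177, 177, 177, 179, 177, 177, 179, 176, 177]  (not all equal)
t=18: [206, 205, 206, 206, 206, 206, 208, 206, 205, 208, 205, 206]  (not all equal)
t=19: [179, 180, 179, 180, 179, 179, 177, 180, 180, 177, 180, 179]  (not all equal)
t=20: [208, 209, 209, 209, 209, 209, 206, 209, 209, 206, 209, 208]  (not all equal)
t=21: [177, 176, 176, 176, 176, 176, 179, 176, 176, 179, 176, 177]  (not all equal)
t=22: [206, 205, 205, 205, 205, 205, 208, 205, 205, 208, 205, 206]  (not all equal)
t=23: [179, 181, 180, 180, 180, 180, 177, 180, 180, 177, 181, 179]  (not all equal)
t=24: [208, 209, 209, 209, 209, 209, 206, 209, 209, 206, 209, 208]  (not all equal)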